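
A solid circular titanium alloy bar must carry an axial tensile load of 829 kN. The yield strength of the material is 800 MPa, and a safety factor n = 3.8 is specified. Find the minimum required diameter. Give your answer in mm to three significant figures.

d = 70.8 mm

Allowable stress σ_allow = 800/3.8 = 210.5 MPa.
Required area A = F/σ_allow = 829000/210.5 = 3938 mm².
A = πd²/4 → d = √(4A/π) = 70.81 mm.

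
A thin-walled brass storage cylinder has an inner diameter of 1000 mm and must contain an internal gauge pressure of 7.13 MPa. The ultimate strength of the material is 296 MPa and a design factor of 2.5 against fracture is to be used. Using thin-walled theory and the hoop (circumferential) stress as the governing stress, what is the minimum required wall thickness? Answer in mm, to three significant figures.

σ_allow = 296/2.5 = 118.4 MPa.
Hoop stress σ_h = pD/(2t), so t = pD/(2σ_allow) = 7.13×1000/(2×118.4) = 30.11 mm.

t = 30.1 mm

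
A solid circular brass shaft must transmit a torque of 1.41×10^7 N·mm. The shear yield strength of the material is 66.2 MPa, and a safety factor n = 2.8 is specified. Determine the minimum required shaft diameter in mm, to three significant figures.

d = 145 mm

Allowable shear stress τ_allow = 66.2/2.8 = 23.64 MPa.
For a solid shaft τ = 16T/(πd³), so d³ = 16T/(π τ_allow) = 16×1.4100×10^7/(π×23.64) = 3.037×10^6 mm³.
d = (3.037×10^6)^(1/3) = 144.8 mm.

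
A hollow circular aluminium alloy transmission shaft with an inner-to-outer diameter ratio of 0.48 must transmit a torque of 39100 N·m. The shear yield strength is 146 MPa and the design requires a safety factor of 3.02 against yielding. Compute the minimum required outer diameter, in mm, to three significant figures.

d_o = 163 mm

τ_allow = 146/3.02 = 48.34 MPa.
For a hollow shaft τ = 16T/[πd_o³(1−k⁴)] with k = 0.48, so 1−k⁴ = 0.9469.
d_o³ = 16T/[π τ_allow (1−k⁴)] = 16×3.9100×10^7/(π×48.34×0.9469) = 4.350×10^6 mm³.
d_o = 163.2 mm.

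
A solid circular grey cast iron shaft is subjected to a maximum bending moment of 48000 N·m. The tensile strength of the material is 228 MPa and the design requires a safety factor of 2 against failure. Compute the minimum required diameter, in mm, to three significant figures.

σ_allow = 228/2 = 114.0 MPa.
For a solid circular section σ = 32M/(πd³), so d³ = 32M/(π σ_allow) = 32×4.8000×10^7/(π×114.0) = 4.289×10^6 mm³.
d = 162.5 mm.

d = 162 mm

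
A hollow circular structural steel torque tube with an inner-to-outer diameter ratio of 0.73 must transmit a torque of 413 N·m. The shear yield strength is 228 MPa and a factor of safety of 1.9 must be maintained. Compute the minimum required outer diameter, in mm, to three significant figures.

τ_allow = 228/1.9 = 120.0 MPa.
For a hollow shaft τ = 16T/[πd_o³(1−k⁴)] with k = 0.73, so 1−k⁴ = 0.7160.
d_o³ = 16T/[π τ_allow (1−k⁴)] = 16×413000/(π×120.0×0.7160) = 24480 mm³.
d_o = 29.04 mm.

d_o = 29.0 mm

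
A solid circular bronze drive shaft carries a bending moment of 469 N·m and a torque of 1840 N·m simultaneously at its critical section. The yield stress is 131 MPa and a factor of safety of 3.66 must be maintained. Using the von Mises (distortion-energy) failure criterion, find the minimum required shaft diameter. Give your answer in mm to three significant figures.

d = 77.9 mm

σ_allow = σ_y/n = 131/3.66 = 35.79 MPa.
For a solid shaft σ_b = 32M/(πd³) and τ = 16T/(πd³), so the von Mises stress is σ' = (16/πd³)·√(4M²+3T²).
√(4M²+3T²) = √(4×(469000)² + 3×(1.840×10^6)²) = 3.322×10^6 N·mm.
d³ = 16×3.322×10^6/(π×35.79) = 472700 mm³.
d = 77.90 mm.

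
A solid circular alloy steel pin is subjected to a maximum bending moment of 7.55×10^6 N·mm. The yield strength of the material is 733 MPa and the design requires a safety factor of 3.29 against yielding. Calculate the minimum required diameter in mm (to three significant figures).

d = 70.1 mm

σ_allow = 733/3.29 = 222.8 MPa.
For a solid circular section σ = 32M/(πd³), so d³ = 32M/(π σ_allow) = 32×7550000/(π×222.8) = 345200 mm³.
d = 70.15 mm.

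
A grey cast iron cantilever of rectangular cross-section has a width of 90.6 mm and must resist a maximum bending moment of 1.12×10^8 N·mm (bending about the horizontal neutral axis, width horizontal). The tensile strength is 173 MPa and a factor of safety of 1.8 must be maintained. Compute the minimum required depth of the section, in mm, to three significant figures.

h = 278 mm

σ_allow = 173/1.8 = 96.11 MPa.
For a rectangular section σ = 6M/(bh²), so h² = 6M/(b σ_allow) = 6×1.1200×10^8/(90.6×96.11) = 77170 mm².
h = 277.8 mm.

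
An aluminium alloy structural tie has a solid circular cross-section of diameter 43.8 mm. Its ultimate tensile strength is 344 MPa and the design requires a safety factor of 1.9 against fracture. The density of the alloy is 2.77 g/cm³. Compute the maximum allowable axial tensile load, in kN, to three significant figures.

F_allow = 273 kN

σ_allow = 344/1.9 = 181.1 MPa.
A = πd²/4 = π×43.8²/4 = 1507 mm².
F_allow = σ_allow × A = 181.1×1507 = 272800 N.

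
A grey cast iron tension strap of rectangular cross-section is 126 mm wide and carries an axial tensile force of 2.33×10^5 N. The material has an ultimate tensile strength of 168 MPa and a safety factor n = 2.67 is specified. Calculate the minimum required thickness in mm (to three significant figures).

σ_allow = 168/2.67 = 62.92 MPa.
Required area A = F/σ_allow = 233000/62.92 = 3703 mm².
t = A/w = 3703/126 = 29.39 mm.

t = 29.4 mm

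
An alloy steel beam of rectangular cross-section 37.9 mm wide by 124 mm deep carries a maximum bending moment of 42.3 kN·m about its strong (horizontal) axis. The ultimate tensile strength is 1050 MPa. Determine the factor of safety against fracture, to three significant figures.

Section modulus S = bh²/6 = 37.9×124²/6 = 97130 mm³.
σ = M/S = 4.2300×10^7/97130 = 435.5 MPa.
n = 1050/435.5 = 2.411.

n = 2.41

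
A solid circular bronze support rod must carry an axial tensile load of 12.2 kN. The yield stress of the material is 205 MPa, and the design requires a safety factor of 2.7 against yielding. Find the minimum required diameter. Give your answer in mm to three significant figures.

d = 14.3 mm

Allowable stress σ_allow = 205/2.7 = 75.93 MPa.
Required area A = F/σ_allow = 12200/75.93 = 160.7 mm².
A = πd²/4 → d = √(4A/π) = 14.30 mm.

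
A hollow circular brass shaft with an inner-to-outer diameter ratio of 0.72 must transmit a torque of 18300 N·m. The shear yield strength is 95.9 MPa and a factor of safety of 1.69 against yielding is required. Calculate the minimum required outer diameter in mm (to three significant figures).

τ_allow = 95.9/1.69 = 56.75 MPa.
For a hollow shaft τ = 16T/[πd_o³(1−k⁴)] with k = 0.72, so 1−k⁴ = 0.7313.
d_o³ = 16T/[π τ_allow (1−k⁴)] = 16×1.8300×10^7/(π×56.75×0.7313) = 2.246×10^6 mm³.
d_o = 131.0 mm.

d_o = 131 mm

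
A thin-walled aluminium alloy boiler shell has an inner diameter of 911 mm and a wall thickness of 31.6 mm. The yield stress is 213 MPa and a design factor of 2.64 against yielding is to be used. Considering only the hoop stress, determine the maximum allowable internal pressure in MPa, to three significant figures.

σ_allow = 213/2.64 = 80.68 MPa.
σ_h = pD/(2t) → p_allow = 2σ_allow t/D = 2×80.68×31.6/911 = 5.597 MPa.

p_allow = 5.60 MPa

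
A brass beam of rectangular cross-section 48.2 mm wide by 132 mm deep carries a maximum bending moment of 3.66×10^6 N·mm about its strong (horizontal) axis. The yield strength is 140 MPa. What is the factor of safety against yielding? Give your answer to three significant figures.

n = 5.35

Section modulus S = bh²/6 = 48.2×132²/6 = 140000 mm³.
σ = M/S = 3660000/140000 = 26.15 MPa.
n = 140/26.15 = 5.354.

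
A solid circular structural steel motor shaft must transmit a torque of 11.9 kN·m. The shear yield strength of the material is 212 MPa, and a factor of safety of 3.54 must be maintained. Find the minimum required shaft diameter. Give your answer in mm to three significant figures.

d = 100 mm

Allowable shear stress τ_allow = 212/3.54 = 59.89 MPa.
For a solid shaft τ = 16T/(πd³), so d³ = 16T/(π τ_allow) = 16×1.1900×10^7/(π×59.89) = 1.012×10^6 mm³.
d = (1.012×10^6)^(1/3) = 100.4 mm.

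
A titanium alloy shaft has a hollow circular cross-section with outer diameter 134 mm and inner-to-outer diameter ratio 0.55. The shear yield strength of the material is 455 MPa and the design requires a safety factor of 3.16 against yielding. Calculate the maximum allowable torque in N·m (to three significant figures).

T_allow = 61800 N·m

τ_allow = 455/3.16 = 144.0 MPa.
For a hollow shaft T_allow = τ_allow·πd_o³(1−k⁴)/16 with 1−k⁴ = 0.9085, so πd_o³(1−k⁴)/16 = 429200 mm³.
T_allow = 144.0×429200 = 6.180×10^7 N·mm = 61800 N·m.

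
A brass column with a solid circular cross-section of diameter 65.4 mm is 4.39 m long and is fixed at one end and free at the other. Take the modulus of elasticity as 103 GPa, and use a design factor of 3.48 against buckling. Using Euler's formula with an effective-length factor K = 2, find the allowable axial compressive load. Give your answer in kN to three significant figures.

P_allow = 3.40 kN

I = πd⁴/64 = π×65.4⁴/64 = 898000 mm⁴.
Effective length L_e = KL = 2×4.39 m = 8780 mm.
Euler critical load P_cr = π²EI/L_e² = π²×103000×898000/8780² = 11840 N.
P_allow = P_cr/n = 11840/3.48 = 3403 N.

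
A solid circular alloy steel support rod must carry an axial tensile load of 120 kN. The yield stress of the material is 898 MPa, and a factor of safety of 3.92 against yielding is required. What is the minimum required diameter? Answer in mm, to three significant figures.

Allowable stress σ_allow = 898/3.92 = 229.1 MPa.
Required area A = F/σ_allow = 120000/229.1 = 523.8 mm².
A = πd²/4 → d = √(4A/π) = 25.83 mm.

d = 25.8 mm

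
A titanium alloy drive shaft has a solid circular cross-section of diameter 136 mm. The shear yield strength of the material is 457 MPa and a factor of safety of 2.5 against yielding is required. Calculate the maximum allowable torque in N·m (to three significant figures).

τ_allow = 457/2.5 = 182.8 MPa.
For a solid shaft T_allow = τ_allow·πd³/16; πd³/16 = π×136³/16 = 493900 mm³.
T_allow = 182.8×493900 = 9.029×10^7 N·mm = 90290 N·m.

T_allow = 90300 N·m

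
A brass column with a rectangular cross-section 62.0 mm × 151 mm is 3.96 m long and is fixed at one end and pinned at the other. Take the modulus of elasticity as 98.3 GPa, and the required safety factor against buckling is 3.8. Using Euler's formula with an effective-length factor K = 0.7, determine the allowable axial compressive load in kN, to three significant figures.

Buckling occurs about the weak axis: I_min = h·b³/12 = 151×62.0³/12 = 2.999×10^6 mm⁴ (b = 62.0 mm is the smaller dimension).
Effective length L_e = KL = 0.7×3.96 m = 2772 mm.
Euler critical load P_cr = π²EI/L_e² = π²×98300×2.999×10^6/2772² = 378600 N.
P_allow = P_cr/n = 378600/3.8 = 99640 N.

P_allow = 99.6 kN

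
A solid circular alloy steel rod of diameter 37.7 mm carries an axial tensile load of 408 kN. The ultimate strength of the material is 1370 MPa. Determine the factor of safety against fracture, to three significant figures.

A = πd²/4 = 1116 mm².
σ = F/A = 408000/1116 = 365.5 MPa.
n = 1370/365.5 = 3.748.

n = 3.75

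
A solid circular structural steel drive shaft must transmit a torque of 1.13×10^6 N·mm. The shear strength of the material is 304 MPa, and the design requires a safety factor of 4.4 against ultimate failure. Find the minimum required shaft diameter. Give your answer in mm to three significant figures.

d = 43.7 mm

Allowable shear stress τ_allow = 304/4.4 = 69.09 MPa.
For a solid shaft τ = 16T/(πd³), so d³ = 16T/(π τ_allow) = 16×1130000/(π×69.09) = 83300 mm³.
d = (83300)^(1/3) = 43.67 mm.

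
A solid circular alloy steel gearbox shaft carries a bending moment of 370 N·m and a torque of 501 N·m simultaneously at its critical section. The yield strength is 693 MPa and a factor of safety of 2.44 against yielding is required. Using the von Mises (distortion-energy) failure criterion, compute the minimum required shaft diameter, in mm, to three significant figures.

σ_allow = σ_y/n = 693/2.44 = 284.0 MPa.
For a solid shaft σ_b = 32M/(πd³) and τ = 16T/(πd³), so the von Mises stress is σ' = (16/πd³)·√(4M²+3T²).
√(4M²+3T²) = √(4×(370000)² + 3×(501000)²) = 1.140×10^6 N·mm.
d³ = 16×1.140×10^6/(π×284.0) = 20450 mm³.
d = 27.35 mm.

d = 27.3 mm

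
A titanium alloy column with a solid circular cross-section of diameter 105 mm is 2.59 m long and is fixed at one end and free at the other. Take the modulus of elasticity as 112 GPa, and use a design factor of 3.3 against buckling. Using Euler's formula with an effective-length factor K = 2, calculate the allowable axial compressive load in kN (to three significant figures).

P_allow = 74.5 kN

I = πd⁴/64 = π×105⁴/64 = 5.967×10^6 mm⁴.
Effective length L_e = KL = 2×2.59 m = 5180 mm.
Euler critical load P_cr = π²EI/L_e² = π²×112000×5.967×10^6/5180² = 245800 N.
P_allow = P_cr/n = 245800/3.3 = 74490 N.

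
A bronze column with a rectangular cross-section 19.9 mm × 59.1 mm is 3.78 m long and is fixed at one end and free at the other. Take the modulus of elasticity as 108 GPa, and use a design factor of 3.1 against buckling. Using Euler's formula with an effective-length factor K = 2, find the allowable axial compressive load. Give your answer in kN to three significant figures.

Buckling occurs about the weak axis: I_min = h·b³/12 = 59.1×19.9³/12 = 38810 mm⁴ (b = 19.9 mm is the smaller dimension).
Effective length L_e = KL = 2×3.78 m = 7560 mm.
Euler critical load P_cr = π²EI/L_e² = π²×108000×38810/7560² = 723.8 N.
P_allow = P_cr/n = 723.8/3.1 = 233.5 N.

P_allow = 0.233 kN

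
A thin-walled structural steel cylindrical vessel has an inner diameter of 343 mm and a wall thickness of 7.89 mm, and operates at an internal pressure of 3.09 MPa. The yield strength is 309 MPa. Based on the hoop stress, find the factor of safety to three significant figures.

σ_h = pD/(2t) = 3.09×343/(2×7.89) = 67.17 MPa.
n = 309/67.17 = 4.601.

n = 4.60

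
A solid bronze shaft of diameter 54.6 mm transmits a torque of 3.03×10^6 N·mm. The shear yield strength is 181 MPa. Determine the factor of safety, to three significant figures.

n = 1.91

τ = 16T/(πd³) = 16×3030000/(π×54.6³) = 94.81 MPa.
n = τ_limit/τ = 181/94.81 = 1.909.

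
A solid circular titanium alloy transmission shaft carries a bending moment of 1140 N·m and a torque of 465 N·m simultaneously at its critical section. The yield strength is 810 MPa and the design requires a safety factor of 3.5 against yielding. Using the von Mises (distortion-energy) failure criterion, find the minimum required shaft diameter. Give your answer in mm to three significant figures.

σ_allow = σ_y/n = 810/3.5 = 231.4 MPa.
For a solid shaft σ_b = 32M/(πd³) and τ = 16T/(πd³), so the von Mises stress is σ' = (16/πd³)·√(4M²+3T²).
√(4M²+3T²) = √(4×(1.140×10^6)² + 3×(465000)²) = 2.418×10^6 N·mm.
d³ = 16×2.418×10^6/(π×231.4) = 53210 mm³.
d = 37.61 mm.

d = 37.6 mm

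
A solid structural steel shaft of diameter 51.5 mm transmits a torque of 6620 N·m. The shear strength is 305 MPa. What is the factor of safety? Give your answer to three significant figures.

τ = 16T/(πd³) = 16×6620000/(π×51.5³) = 246.8 MPa.
n = τ_limit/τ = 305/246.8 = 1.236.

n = 1.24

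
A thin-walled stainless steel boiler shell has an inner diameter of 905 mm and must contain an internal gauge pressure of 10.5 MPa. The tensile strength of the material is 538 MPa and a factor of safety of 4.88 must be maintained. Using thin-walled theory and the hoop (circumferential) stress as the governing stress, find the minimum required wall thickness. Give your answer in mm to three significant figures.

σ_allow = 538/4.88 = 110.2 MPa.
Hoop stress σ_h = pD/(2t), so t = pD/(2σ_allow) = 10.5×905/(2×110.2) = 43.10 mm.

t = 43.1 mm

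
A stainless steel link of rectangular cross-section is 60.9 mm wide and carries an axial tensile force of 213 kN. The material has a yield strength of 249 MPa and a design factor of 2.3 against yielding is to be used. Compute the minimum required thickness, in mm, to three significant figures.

σ_allow = 249/2.3 = 108.3 MPa.
Required area A = F/σ_allow = 213000/108.3 = 1967 mm².
t = A/w = 1967/60.9 = 32.31 mm.

t = 32.3 mm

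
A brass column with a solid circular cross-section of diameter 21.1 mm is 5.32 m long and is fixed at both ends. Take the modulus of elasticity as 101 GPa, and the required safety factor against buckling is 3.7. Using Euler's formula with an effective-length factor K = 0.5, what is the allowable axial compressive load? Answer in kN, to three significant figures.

I = πd⁴/64 = π×21.1⁴/64 = 9730 mm⁴.
Effective length L_e = KL = 0.5×5.32 m = 2660 mm.
Euler critical load P_cr = π²EI/L_e² = π²×101000×9730/2660² = 1371 N.
P_allow = P_cr/n = 1371/3.7 = 370.5 N.

P_allow = 0.370 kN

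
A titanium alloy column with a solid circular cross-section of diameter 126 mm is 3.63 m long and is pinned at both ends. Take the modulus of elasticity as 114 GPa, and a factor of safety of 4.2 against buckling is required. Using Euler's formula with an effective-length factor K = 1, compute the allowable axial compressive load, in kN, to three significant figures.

P_allow = 252 kN

I = πd⁴/64 = π×126⁴/64 = 1.237×10^7 mm⁴.
Effective length L_e = KL = 1×3.63 m = 3630 mm.
Euler critical load P_cr = π²EI/L_e² = π²×114000×1.237×10^7/3630² = 1.056×10^6 N.
P_allow = P_cr/n = 1.056×10^6/4.2 = 251500 N.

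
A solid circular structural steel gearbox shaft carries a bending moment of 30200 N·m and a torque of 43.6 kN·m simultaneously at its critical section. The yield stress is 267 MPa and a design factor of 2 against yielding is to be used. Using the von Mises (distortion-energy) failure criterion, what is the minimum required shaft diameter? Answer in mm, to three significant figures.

d = 155 mm

σ_allow = σ_y/n = 267/2 = 133.5 MPa.
For a solid shaft σ_b = 32M/(πd³) and τ = 16T/(πd³), so the von Mises stress is σ' = (16/πd³)·√(4M²+3T²).
√(4M²+3T²) = √(4×(3.020×10^7)² + 3×(4.360×10^7)²) = 9.670×10^7 N·mm.
d³ = 16×9.670×10^7/(π×133.5) = 3.689×10^6 mm³.
d = 154.5 mm.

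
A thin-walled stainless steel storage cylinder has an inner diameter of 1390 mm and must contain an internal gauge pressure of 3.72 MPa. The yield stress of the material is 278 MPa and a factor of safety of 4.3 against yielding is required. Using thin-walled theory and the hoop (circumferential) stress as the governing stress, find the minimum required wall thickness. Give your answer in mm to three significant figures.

t = 40.0 mm

σ_allow = 278/4.3 = 64.65 MPa.
Hoop stress σ_h = pD/(2t), so t = pD/(2σ_allow) = 3.72×1390/(2×64.65) = 39.99 mm.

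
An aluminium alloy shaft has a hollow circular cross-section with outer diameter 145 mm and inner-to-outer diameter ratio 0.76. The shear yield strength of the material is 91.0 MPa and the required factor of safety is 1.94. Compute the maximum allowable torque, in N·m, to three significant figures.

τ_allow = 91.0/1.94 = 46.91 MPa.
For a hollow shaft T_allow = τ_allow·πd_o³(1−k⁴)/16 with 1−k⁴ = 0.6664, so πd_o³(1−k⁴)/16 = 398900 mm³.
T_allow = 46.91×398900 = 1.871×10^7 N·mm = 18710 N·m.

T_allow = 18700 N·m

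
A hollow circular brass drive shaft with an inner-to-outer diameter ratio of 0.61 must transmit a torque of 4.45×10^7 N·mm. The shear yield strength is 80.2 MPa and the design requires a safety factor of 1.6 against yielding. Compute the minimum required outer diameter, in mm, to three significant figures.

τ_allow = 80.2/1.6 = 50.12 MPa.
For a hollow shaft τ = 16T/[πd_o³(1−k⁴)] with k = 0.61, so 1−k⁴ = 0.8615.
d_o³ = 16T/[π τ_allow (1−k⁴)] = 16×4.4500×10^7/(π×50.12×0.8615) = 5.248×10^6 mm³.
d_o = 173.8 mm.

d_o = 174 mm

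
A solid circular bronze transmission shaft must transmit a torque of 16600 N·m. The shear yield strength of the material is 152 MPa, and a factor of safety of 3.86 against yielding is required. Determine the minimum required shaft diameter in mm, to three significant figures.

Allowable shear stress τ_allow = 152/3.86 = 39.38 MPa.
For a solid shaft τ = 16T/(πd³), so d³ = 16T/(π τ_allow) = 16×1.6600×10^7/(π×39.38) = 2.147×10^6 mm³.
d = (2.147×10^6)^(1/3) = 129.0 mm.

d = 129 mm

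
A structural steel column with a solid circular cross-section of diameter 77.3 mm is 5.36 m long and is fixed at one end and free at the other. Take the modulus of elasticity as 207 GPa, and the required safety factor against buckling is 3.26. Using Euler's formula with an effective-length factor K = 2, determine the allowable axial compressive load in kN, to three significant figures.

P_allow = 9.56 kN

I = πd⁴/64 = π×77.3⁴/64 = 1.753×10^6 mm⁴.
Effective length L_e = KL = 2×5.36 m = 10720 mm.
Euler critical load P_cr = π²EI/L_e² = π²×207000×1.753×10^6/10720² = 31160 N.
P_allow = P_cr/n = 31160/3.26 = 9558 N.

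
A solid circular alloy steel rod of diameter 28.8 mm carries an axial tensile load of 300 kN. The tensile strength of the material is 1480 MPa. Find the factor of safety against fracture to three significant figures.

A = πd²/4 = 651.4 mm².
σ = F/A = 300000/651.4 = 460.5 MPa.
n = 1480/460.5 = 3.214.

n = 3.21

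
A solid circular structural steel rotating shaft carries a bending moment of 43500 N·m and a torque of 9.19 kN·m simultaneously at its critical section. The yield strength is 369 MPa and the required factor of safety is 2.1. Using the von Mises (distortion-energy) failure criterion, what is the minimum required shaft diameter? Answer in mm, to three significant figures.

σ_allow = σ_y/n = 369/2.1 = 175.7 MPa.
For a solid shaft σ_b = 32M/(πd³) and τ = 16T/(πd³), so the von Mises stress is σ' = (16/πd³)·√(4M²+3T²).
√(4M²+3T²) = √(4×(4.350×10^7)² + 3×(9.190×10^6)²) = 8.844×10^7 N·mm.
d³ = 16×8.844×10^7/(π×175.7) = 2.563×10^6 mm³.
d = 136.9 mm.

d = 137 mm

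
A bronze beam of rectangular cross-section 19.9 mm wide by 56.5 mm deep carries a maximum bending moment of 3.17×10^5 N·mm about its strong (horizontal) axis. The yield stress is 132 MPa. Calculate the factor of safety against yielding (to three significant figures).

Section modulus S = bh²/6 = 19.9×56.5²/6 = 10590 mm³.
σ = M/S = 317000/10590 = 29.94 MPa.
n = 132/29.94 = 4.409.

n = 4.41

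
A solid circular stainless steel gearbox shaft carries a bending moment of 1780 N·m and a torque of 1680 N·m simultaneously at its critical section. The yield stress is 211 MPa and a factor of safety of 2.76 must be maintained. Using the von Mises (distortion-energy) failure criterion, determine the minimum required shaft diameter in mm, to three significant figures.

d = 67.4 mm

σ_allow = σ_y/n = 211/2.76 = 76.45 MPa.
For a solid shaft σ_b = 32M/(πd³) and τ = 16T/(πd³), so the von Mises stress is σ' = (16/πd³)·√(4M²+3T²).
√(4M²+3T²) = √(4×(1.780×10^6)² + 3×(1.680×10^6)²) = 4.598×10^6 N·mm.
d³ = 16×4.598×10^6/(π×76.45) = 306300 mm³.
d = 67.41 mm.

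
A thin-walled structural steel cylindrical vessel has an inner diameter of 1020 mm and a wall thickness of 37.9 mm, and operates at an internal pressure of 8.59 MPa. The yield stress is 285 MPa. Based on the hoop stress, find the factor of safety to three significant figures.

n = 2.47

σ_h = pD/(2t) = 8.59×1020/(2×37.9) = 115.6 MPa.
n = 285/115.6 = 2.466.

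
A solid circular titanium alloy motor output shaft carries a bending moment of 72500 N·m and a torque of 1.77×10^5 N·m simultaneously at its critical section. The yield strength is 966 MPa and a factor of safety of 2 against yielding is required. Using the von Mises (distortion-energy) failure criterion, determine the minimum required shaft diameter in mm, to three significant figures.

d = 153 mm

σ_allow = σ_y/n = 966/2 = 483.0 MPa.
For a solid shaft σ_b = 32M/(πd³) and τ = 16T/(πd³), so the von Mises stress is σ' = (16/πd³)·√(4M²+3T²).
√(4M²+3T²) = √(4×(7.250×10^7)² + 3×(1.770×10^8)²) = 3.391×10^8 N·mm.
d³ = 16×3.391×10^8/(π×483.0) = 3.576×10^6 mm³.
d = 152.9 mm.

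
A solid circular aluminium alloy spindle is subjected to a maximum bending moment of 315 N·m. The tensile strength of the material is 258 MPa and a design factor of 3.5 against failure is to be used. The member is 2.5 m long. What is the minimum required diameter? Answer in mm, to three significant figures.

d = 35.2 mm

σ_allow = 258/3.5 = 73.71 MPa.
For a solid circular section σ = 32M/(πd³), so d³ = 32M/(π σ_allow) = 32×315000/(π×73.71) = 43530 mm³.
d = 35.18 mm.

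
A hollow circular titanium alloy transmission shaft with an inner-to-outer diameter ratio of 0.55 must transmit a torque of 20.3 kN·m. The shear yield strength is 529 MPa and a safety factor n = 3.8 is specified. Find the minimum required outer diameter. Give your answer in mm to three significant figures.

d_o = 93.5 mm

τ_allow = 529/3.8 = 139.2 MPa.
For a hollow shaft τ = 16T/[πd_o³(1−k⁴)] with k = 0.55, so 1−k⁴ = 0.9085.
d_o³ = 16T/[π τ_allow (1−k⁴)] = 16×2.0300×10^7/(π×139.2×0.9085) = 817500 mm³.
d_o = 93.50 mm.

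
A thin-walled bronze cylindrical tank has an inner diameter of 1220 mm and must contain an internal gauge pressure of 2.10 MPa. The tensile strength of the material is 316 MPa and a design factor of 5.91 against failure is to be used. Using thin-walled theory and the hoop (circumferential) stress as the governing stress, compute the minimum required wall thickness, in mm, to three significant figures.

σ_allow = 316/5.91 = 53.47 MPa.
Hoop stress σ_h = pD/(2t), so t = pD/(2σ_allow) = 2.10×1220/(2×53.47) = 23.96 mm.

t = 24.0 mm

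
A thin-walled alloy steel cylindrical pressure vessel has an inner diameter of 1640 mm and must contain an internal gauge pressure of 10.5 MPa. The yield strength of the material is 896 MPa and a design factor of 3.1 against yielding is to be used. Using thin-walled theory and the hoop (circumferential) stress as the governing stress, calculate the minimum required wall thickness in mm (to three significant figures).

σ_allow = 896/3.1 = 289.0 MPa.
Hoop stress σ_h = pD/(2t), so t = pD/(2σ_allow) = 10.5×1640/(2×289.0) = 29.79 mm.

t = 29.8 mm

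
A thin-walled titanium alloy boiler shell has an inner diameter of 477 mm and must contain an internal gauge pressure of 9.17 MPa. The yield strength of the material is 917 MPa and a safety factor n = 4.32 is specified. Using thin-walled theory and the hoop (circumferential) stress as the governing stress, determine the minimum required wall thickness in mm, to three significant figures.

t = 10.3 mm

σ_allow = 917/4.32 = 212.3 MPa.
Hoop stress σ_h = pD/(2t), so t = pD/(2σ_allow) = 9.17×477/(2×212.3) = 10.30 mm.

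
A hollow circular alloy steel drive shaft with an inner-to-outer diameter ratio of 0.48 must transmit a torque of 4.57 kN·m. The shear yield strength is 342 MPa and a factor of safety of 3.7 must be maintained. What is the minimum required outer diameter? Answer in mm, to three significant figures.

τ_allow = 342/3.7 = 92.43 MPa.
For a hollow shaft τ = 16T/[πd_o³(1−k⁴)] with k = 0.48, so 1−k⁴ = 0.9469.
d_o³ = 16T/[π τ_allow (1−k⁴)] = 16×4570000/(π×92.43×0.9469) = 265900 mm³.
d_o = 64.31 mm.

d_o = 64.3 mm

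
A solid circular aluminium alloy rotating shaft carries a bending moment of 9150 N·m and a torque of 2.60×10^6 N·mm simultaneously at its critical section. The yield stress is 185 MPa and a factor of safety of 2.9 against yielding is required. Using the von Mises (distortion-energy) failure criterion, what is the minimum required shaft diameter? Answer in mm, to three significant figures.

σ_allow = σ_y/n = 185/2.9 = 63.79 MPa.
For a solid shaft σ_b = 32M/(πd³) and τ = 16T/(πd³), so the von Mises stress is σ' = (16/πd³)·√(4M²+3T²).
√(4M²+3T²) = √(4×(9.150×10^6)² + 3×(2.600×10^6)²) = 1.885×10^7 N·mm.
d³ = 16×1.885×10^7/(π×63.79) = 1.505×10^6 mm³.
d = 114.6 mm.

d = 115 mm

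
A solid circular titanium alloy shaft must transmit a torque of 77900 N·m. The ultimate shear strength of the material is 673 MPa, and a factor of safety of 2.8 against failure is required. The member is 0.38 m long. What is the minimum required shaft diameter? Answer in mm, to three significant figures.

d = 118 mm

Allowable shear stress τ_allow = 673/2.8 = 240.4 MPa.
For a solid shaft τ = 16T/(πd³), so d³ = 16T/(π τ_allow) = 16×7.7900×10^7/(π×240.4) = 1.651×10^6 mm³.
d = (1.651×10^6)^(1/3) = 118.2 mm.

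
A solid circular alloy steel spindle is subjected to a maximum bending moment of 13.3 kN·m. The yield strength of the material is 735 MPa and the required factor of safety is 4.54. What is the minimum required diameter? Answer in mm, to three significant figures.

d = 94.2 mm

σ_allow = 735/4.54 = 161.9 MPa.
For a solid circular section σ = 32M/(πd³), so d³ = 32M/(π σ_allow) = 32×1.3300×10^7/(π×161.9) = 836800 mm³.
d = 94.23 mm.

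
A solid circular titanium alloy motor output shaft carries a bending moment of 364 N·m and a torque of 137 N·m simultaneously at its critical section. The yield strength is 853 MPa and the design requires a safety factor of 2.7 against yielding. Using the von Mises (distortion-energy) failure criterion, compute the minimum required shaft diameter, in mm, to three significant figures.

σ_allow = σ_y/n = 853/2.7 = 315.9 MPa.
For a solid shaft σ_b = 32M/(πd³) and τ = 16T/(πd³), so the von Mises stress is σ' = (16/πd³)·√(4M²+3T²).
√(4M²+3T²) = √(4×(364000)² + 3×(137000)²) = 765700 N·mm.
d³ = 16×765700/(π×315.9) = 12340 mm³.
d = 23.11 mm.

d = 23.1 mm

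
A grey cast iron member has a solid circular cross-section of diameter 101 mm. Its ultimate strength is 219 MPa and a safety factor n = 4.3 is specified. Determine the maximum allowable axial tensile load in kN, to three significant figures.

F_allow = 408 kN

σ_allow = 219/4.3 = 50.93 MPa.
A = πd²/4 = π×101²/4 = 8012 mm².
F_allow = σ_allow × A = 50.93×8012 = 408000 N.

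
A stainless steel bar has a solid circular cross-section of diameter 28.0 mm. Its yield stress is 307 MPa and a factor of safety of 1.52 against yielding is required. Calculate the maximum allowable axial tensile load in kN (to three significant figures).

σ_allow = 307/1.52 = 202.0 MPa.
A = πd²/4 = π×28.0²/4 = 615.8 mm².
F_allow = σ_allow × A = 202.0×615.8 = 124400 N.

F_allow = 124 kN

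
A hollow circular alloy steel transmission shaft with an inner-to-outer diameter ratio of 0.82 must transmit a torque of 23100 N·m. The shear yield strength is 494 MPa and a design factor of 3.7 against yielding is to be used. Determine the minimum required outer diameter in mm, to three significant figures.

τ_allow = 494/3.7 = 133.5 MPa.
For a hollow shaft τ = 16T/[πd_o³(1−k⁴)] with k = 0.82, so 1−k⁴ = 0.5479.
d_o³ = 16T/[π τ_allow (1−k⁴)] = 16×2.3100×10^7/(π×133.5×0.5479) = 1.608×10^6 mm³.
d_o = 117.2 mm.

d_o = 117 mm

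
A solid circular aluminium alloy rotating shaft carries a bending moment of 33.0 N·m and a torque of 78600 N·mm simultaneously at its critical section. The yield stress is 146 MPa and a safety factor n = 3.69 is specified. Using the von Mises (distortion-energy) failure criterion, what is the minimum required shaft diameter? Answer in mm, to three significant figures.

d = 26.9 mm

σ_allow = σ_y/n = 146/3.69 = 39.57 MPa.
For a solid shaft σ_b = 32M/(πd³) and τ = 16T/(πd³), so the von Mises stress is σ' = (16/πd³)·√(4M²+3T²).
√(4M²+3T²) = √(4×(33000)² + 3×(78600)²) = 151300 N·mm.
d³ = 16×151300/(π×39.57) = 19470 mm³.
d = 26.90 mm.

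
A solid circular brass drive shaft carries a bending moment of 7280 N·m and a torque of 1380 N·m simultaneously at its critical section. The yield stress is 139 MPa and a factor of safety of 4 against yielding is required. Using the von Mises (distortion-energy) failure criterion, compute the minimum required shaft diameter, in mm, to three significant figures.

σ_allow = σ_y/n = 139/4 = 34.75 MPa.
For a solid shaft σ_b = 32M/(πd³) and τ = 16T/(πd³), so the von Mises stress is σ' = (16/πd³)·√(4M²+3T²).
√(4M²+3T²) = √(4×(7.280×10^6)² + 3×(1.380×10^6)²) = 1.475×10^7 N·mm.
d³ = 16×1.475×10^7/(π×34.75) = 2.162×10^6 mm³.
d = 129.3 mm.

d = 129 mm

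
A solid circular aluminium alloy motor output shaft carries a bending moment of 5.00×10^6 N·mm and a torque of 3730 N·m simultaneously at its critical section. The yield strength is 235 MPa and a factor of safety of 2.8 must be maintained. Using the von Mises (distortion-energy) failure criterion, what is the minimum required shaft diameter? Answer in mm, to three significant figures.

σ_allow = σ_y/n = 235/2.8 = 83.93 MPa.
For a solid shaft σ_b = 32M/(πd³) and τ = 16T/(πd³), so the von Mises stress is σ' = (16/πd³)·√(4M²+3T²).
√(4M²+3T²) = √(4×(5.000×10^6)² + 3×(3.730×10^6)²) = 1.191×10^7 N·mm.
d³ = 16×1.191×10^7/(π×83.93) = 722400 mm³.
d = 89.73 mm.

d = 89.7 mm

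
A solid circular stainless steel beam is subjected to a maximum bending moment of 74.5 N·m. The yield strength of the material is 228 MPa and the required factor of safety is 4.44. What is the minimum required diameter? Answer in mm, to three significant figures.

d = 24.5 mm

σ_allow = 228/4.44 = 51.35 MPa.
For a solid circular section σ = 32M/(πd³), so d³ = 32M/(π σ_allow) = 32×74500/(π×51.35) = 14780 mm³.
d = 24.54 mm.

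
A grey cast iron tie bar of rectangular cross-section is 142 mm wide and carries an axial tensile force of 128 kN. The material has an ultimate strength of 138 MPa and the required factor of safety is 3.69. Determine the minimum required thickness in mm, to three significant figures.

σ_allow = 138/3.69 = 37.40 MPa.
Required area A = F/σ_allow = 128000/37.40 = 3423 mm².
t = A/w = 3423/142 = 24.10 mm.

t = 24.1 mm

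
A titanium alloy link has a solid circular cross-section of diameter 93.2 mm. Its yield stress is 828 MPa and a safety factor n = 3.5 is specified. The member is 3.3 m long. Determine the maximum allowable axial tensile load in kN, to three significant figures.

σ_allow = 828/3.5 = 236.6 MPa.
A = πd²/4 = π×93.2²/4 = 6822 mm².
F_allow = σ_allow × A = 236.6×6822 = 1.614×10^6 N.

F_allow = 1610 kN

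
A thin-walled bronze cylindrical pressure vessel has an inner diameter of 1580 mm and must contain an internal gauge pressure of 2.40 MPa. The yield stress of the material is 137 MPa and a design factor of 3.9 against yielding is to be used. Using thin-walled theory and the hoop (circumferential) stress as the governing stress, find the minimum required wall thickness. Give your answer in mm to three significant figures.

t = 54.0 mm

σ_allow = 137/3.9 = 35.13 MPa.
Hoop stress σ_h = pD/(2t), so t = pD/(2σ_allow) = 2.40×1580/(2×35.13) = 53.97 mm.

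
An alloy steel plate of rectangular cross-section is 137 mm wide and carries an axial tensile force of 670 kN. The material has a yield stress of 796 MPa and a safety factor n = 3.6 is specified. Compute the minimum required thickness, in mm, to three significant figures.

t = 22.1 mm

σ_allow = 796/3.6 = 221.1 MPa.
Required area A = F/σ_allow = 670000/221.1 = 3030 mm².
t = A/w = 3030/137 = 22.12 mm.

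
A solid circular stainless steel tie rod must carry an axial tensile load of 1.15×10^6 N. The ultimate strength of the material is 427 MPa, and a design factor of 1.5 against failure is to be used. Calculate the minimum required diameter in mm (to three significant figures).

d = 71.7 mm

Allowable stress σ_allow = 427/1.5 = 284.7 MPa.
Required area A = F/σ_allow = 1150000/284.7 = 4040 mm².
A = πd²/4 → d = √(4A/π) = 71.72 mm.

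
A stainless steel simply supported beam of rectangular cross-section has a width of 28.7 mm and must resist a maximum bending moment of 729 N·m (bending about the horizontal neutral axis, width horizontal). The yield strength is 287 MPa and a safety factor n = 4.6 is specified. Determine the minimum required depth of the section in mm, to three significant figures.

σ_allow = 287/4.6 = 62.39 MPa.
For a rectangular section σ = 6M/(bh²), so h² = 6M/(b σ_allow) = 6×729000/(28.7×62.39) = 2443 mm².
h = 49.42 mm.

h = 49.4 mm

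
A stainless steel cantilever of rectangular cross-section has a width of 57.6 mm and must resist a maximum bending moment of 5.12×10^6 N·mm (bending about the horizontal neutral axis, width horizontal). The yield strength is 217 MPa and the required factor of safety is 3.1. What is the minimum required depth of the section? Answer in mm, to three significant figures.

h = 87.3 mm

σ_allow = 217/3.1 = 70.00 MPa.
For a rectangular section σ = 6M/(bh²), so h² = 6M/(b σ_allow) = 6×5120000/(57.6×70.00) = 7619 mm².
h = 87.29 mm.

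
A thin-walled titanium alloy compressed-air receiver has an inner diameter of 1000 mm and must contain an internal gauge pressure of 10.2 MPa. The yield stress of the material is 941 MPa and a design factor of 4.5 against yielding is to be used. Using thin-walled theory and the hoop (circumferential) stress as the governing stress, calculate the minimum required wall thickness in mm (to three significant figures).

σ_allow = 941/4.5 = 209.1 MPa.
Hoop stress σ_h = pD/(2t), so t = pD/(2σ_allow) = 10.2×1000/(2×209.1) = 24.39 mm.

t = 24.4 mm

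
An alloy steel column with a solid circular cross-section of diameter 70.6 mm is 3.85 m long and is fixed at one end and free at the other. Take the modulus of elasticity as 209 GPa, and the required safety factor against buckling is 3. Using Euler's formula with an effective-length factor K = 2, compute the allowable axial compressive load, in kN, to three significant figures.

I = πd⁴/64 = π×70.6⁴/64 = 1.220×10^6 mm⁴.
Effective length L_e = KL = 2×3.85 m = 7700 mm.
Euler critical load P_cr = π²EI/L_e² = π²×209000×1.220×10^6/7700² = 42430 N.
P_allow = P_cr/n = 42430/3 = 14140 N.

P_allow = 14.1 kN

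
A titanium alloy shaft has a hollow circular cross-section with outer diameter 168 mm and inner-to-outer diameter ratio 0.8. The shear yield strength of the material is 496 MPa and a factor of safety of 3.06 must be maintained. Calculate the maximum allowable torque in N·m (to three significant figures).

τ_allow = 496/3.06 = 162.1 MPa.
For a hollow shaft T_allow = τ_allow·πd_o³(1−k⁴)/16 with 1−k⁴ = 0.5904, so πd_o³(1−k⁴)/16 = 549700 mm³.
T_allow = 162.1×549700 = 8.910×10^7 N·mm = 89100 N·m.

T_allow = 89100 N·m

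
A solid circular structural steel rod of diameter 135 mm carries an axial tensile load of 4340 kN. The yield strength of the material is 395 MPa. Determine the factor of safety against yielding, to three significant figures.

n = 1.30

A = πd²/4 = 14310 mm².
σ = F/A = 4340000/14310 = 303.2 MPa.
n = 395/303.2 = 1.303.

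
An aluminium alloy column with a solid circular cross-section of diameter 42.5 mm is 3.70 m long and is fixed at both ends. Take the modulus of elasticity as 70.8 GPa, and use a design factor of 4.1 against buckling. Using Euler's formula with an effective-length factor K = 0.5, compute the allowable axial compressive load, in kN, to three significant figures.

P_allow = 7.98 kN

I = πd⁴/64 = π×42.5⁴/64 = 160100 mm⁴.
Effective length L_e = KL = 0.5×3.70 m = 1850 mm.
Euler critical load P_cr = π²EI/L_e² = π²×70800×160100/1850² = 32700 N.
P_allow = P_cr/n = 32700/4.1 = 7975 N.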